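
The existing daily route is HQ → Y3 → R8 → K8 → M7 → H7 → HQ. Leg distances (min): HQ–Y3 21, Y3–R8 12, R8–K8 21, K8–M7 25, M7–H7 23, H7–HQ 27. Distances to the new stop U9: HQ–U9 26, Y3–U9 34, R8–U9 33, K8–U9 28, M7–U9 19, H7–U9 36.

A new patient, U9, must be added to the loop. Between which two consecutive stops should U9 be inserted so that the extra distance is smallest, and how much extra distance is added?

Insertion cost between consecutive stops i–j is d(i,U9) + d(U9,j) − d(i,j):
  between HQ and Y3: 26 + 34 − 21 = 39
  between Y3 and R8: 34 + 33 − 12 = 55
  between R8 and K8: 33 + 28 − 21 = 40
  between K8 and M7: 28 + 19 − 25 = 22
  between M7 and H7: 19 + 36 − 23 = 32
  between H7 and HQ: 36 + 26 − 27 = 35
Cheapest insertion is between K8 and M7, adding 22.
New total = 129 + 22 = 151.

Minimum extra distance: 22 min, inserting U9 between K8 and M7.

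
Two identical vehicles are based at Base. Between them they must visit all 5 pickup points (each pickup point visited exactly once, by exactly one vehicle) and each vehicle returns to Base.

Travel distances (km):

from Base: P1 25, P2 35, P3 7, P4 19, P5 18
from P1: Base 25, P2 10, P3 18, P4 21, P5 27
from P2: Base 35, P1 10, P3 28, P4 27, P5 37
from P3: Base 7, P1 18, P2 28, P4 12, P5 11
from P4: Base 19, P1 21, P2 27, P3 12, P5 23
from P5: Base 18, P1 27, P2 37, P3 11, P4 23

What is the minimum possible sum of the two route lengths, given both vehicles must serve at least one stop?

Check every non-empty split of the stops between the two vehicles; for each half take its own optimal tour:
  {P1} + {P2, P3, P4, P5}: 50 + 101 = 151
  {P2} + {P1, P3, P4, P5}: 70 + 85 = 155
  {P1, P2} + {P3, P4, P5}: 70 + 60 = 130
  {P3} + {P1, P2, P4, P5}: 14 + 101 = 115
  {P1, P3} + {P2, P4, P5}: 50 + 101 = 151
  {P2, P3} + {P1, P4, P5}: 70 + 85 = 155
  … (15 splits in total)
Best: vehicle 1 Base → P3 → Base = 14; vehicle 2 Base → P4 → P2 → P1 → P5 → Base = 101; combined 115.

Minimum combined distance: 115 km.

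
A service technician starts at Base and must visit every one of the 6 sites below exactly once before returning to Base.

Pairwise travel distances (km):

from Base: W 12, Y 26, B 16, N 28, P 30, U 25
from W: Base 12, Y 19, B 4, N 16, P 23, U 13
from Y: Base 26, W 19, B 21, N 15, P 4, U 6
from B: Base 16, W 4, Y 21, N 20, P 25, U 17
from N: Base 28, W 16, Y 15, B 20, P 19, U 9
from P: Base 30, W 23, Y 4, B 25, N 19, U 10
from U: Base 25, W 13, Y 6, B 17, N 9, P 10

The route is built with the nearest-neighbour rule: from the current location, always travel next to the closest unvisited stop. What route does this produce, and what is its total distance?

Base → [W:12 / B:16 / U:25 / Y:26 / N:28 / P:30] → W (12)
W → [B:4 / U:13 / N:16 / Y:19 / P:23] → B (4)
B → [U:17 / N:20 / Y:21 / P:25] → U (17)
U → [Y:6 / N:9 / P:10] → Y (6)
Y → [P:4 / N:15] → P (4)
P → [N:19] → N (19)
Return N→Base: 28.
Total = 12 + 4 + 17 + 6 + 4 + 19 + 28 = 90.

90 km along Base → W → B → U → Y → P → N → Base.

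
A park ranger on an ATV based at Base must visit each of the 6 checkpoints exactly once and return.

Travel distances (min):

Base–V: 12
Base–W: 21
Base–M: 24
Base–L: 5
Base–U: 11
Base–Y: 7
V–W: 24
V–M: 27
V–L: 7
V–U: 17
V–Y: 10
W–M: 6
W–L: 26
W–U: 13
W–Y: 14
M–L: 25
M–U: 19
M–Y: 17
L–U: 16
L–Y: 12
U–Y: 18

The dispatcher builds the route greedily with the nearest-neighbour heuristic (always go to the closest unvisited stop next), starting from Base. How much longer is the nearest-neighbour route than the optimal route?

3 min longer than the optimal tour.

From Base: L=5, Y=7, U=11, V=12, W=21, M=24 → choose L (5).
From L: V=7, Y=12, U=16, M=25, W=26 → choose V (7).
From V: Y=10, U=17, W=24, M=27 → choose Y (10).
From Y: W=14, M=17, U=18 → choose W (14).
From W: M=6, U=13 → choose M (6).
From M: U=19 → choose U (19).
NN route Base → L → V → Y → W → M → U → Base costs 72.
Optimal: Base → L → V → Y → M → W → U → Base costs 69 (by enumerating all 360 distinct tours).
Excess = 72 − 69 = 3.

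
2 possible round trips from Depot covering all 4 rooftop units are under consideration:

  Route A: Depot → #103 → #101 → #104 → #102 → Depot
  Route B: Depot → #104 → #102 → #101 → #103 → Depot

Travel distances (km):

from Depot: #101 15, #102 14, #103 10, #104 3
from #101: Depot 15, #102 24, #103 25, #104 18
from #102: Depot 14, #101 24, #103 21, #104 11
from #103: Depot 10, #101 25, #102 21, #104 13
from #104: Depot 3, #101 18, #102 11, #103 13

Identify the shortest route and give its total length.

73 km — Route B is the shortest.

Route A: 10 + 25 + 18 + 11 + 14 = 78
Route B: 3 + 11 + 24 + 25 + 10 = 73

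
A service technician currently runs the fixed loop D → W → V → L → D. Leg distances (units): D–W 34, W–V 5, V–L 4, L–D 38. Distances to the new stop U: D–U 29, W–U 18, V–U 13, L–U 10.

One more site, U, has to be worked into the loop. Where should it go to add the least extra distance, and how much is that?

Insertion cost between consecutive stops i–j is d(i,U) + d(U,j) − d(i,j):
  between D and W: 29 + 18 − 34 = 13
  between W and V: 18 + 13 − 5 = 26
  between V and L: 13 + 10 − 4 = 19
  between L and D: 10 + 29 − 38 = 1
Cheapest insertion is between L and D, adding 1.
New total = 81 + 1 = 82.

+1 — insert U between L and D.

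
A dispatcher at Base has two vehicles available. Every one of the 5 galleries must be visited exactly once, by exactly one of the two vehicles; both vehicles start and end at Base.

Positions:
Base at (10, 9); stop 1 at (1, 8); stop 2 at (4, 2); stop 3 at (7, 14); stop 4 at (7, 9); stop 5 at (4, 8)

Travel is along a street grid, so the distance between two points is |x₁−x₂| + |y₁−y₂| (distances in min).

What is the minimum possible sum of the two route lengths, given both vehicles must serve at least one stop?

Check every non-empty split of the stops between the two vehicles; for each half take its own optimal tour:
  {stop 1} + {stop 2, stop 3, stop 4, stop 5}: 20 + 36 = 56
  {stop 2} + {stop 1, stop 3, stop 4, stop 5}: 26 + 30 = 56
  {stop 1, stop 2} + {stop 3, stop 4, stop 5}: 32 + 24 = 56
  {stop 3} + {stop 1, stop 2, stop 4, stop 5}: 16 + 32 = 48
  {stop 1, stop 3} + {stop 2, stop 4, stop 5}: 30 + 26 = 56
  {stop 2, stop 3} + {stop 1, stop 4, stop 5}: 36 + 20 = 56
  … (15 splits in total)
Best: vehicle 1 Base → stop 3 → Base = 16; vehicle 2 Base → stop 1 → stop 2 → stop 5 → stop 4 → Base = 32; combined 48.

Minimum combined distance: 48 min.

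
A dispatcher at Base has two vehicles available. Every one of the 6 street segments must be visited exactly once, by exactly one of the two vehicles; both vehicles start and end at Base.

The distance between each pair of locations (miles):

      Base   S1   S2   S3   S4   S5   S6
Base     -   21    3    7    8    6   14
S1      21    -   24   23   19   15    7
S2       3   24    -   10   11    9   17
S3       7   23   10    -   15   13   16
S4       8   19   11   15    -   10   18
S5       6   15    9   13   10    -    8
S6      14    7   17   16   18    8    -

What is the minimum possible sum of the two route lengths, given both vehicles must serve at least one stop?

Try each way of splitting the stops between the two vehicles (each non-empty) and, for each split, find the best tour for each vehicle:
  {S1} + {S2, S3, S4, S5, S6}: 42 + 55 = 97
  {S2} + {S1, S3, S4, S5, S6}: 6 + 62 = 68
  {S1, S2} + {S3, S4, S5, S6}: 48 + 49 = 97
  {S3} + {S1, S2, S4, S5, S6}: 14 + 54 = 68
  {S1, S3} + {S2, S4, S5, S6}: 51 + 46 = 97
  {S2, S3} + {S1, S4, S5, S6}: 20 + 48 = 68
  … (31 splits in total)
Best: vehicle 1 Base → S2 → Base = 6; vehicle 2 Base → S3 → S4 → S1 → S6 → S5 → Base = 62; combined 68.

68 miles — the smallest possible combined total.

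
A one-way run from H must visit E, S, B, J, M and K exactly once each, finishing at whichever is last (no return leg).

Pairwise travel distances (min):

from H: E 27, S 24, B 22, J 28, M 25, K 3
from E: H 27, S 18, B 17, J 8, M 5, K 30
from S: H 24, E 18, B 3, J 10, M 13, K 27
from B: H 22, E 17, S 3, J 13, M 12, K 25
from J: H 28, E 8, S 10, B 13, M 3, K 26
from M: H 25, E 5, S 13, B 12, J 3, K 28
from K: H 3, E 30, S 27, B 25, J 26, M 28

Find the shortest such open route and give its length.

49 min — the minimum one-way total.

There are 6! = 720 possible orderings.
H→E→S→B→J→M→K: 27+18+3+13+3+28 = 92
H→E→S→B→J→K→M: 27+18+3+13+26+28 = 115
H→E→S→B→M→J→K: 27+18+3+12+3+26 = 89
H→E→S→B→M→K→J: 27+18+3+12+28+26 = 114
H→E→S→B→K→J→M: 27+18+3+25+26+3 = 102
H→E→S→B→K→M→J: 27+18+3+25+28+3 = 104
H→E→S→J→B→M→K: 27+18+10+13+12+28 = 108
H→E→S→J→B→K→M: 27+18+10+13+25+28 = 121
… (712 more)
H→K→B→S→J→M→E: 3+25+3+10+3+5 = 49  ← best
The minimum is 49.
One shortest path: H → K → B → S → J → M → E.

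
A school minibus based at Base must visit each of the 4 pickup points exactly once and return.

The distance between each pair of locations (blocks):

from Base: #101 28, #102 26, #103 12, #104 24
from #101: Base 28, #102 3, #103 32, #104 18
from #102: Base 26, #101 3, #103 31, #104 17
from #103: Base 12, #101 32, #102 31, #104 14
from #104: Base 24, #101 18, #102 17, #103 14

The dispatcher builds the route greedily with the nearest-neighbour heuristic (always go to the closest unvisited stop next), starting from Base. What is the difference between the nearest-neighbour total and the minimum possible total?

The nearest-neighbour route is 1 blocks longer than optimal.

From Base: #103=12, #104=24, #102=26, #101=28 → choose #103 (12).
From #103: #104=14, #102=31, #101=32 → choose #104 (14).
From #104: #102=17, #101=18 → choose #102 (17).
From #102: #101=3 → choose #101 (3).
NN route Base → #103 → #104 → #102 → #101 → Base costs 74.
Optimal: Base → #102 → #101 → #104 → #103 → Base costs 73 (by enumerating all 12 distinct tours).
Excess = 74 − 73 = 1.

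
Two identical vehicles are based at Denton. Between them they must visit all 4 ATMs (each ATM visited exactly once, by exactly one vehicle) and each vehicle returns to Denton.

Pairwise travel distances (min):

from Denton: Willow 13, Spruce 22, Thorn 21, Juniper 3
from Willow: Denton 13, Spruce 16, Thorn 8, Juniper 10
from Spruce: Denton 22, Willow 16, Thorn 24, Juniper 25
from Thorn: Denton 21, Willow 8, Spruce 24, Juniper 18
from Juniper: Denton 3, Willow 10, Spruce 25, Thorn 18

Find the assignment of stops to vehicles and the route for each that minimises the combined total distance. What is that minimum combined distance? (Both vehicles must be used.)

73 min — the smallest possible combined total.

Check every non-empty split of the stops between the two vehicles; for each half take its own optimal tour:
  {Willow} + {Spruce, Thorn, Juniper}: 26 + 67 = 93
  {Spruce} + {Willow, Thorn, Juniper}: 44 + 42 = 86
  {Willow, Spruce} + {Thorn, Juniper}: 51 + 42 = 93
  {Thorn} + {Willow, Spruce, Juniper}: 42 + 51 = 93
  {Willow, Thorn} + {Spruce, Juniper}: 42 + 50 = 92
  {Spruce, Thorn} + {Willow, Juniper}: 67 + 26 = 93
  … (7 splits in total)
  {Willow, Spruce, Thorn} + {Juniper}: 67 + 6 = 73  ← best
Best: vehicle 1 Denton → Willow → Thorn → Spruce → Denton = 67; vehicle 2 Denton → Juniper → Denton = 6; combined 73.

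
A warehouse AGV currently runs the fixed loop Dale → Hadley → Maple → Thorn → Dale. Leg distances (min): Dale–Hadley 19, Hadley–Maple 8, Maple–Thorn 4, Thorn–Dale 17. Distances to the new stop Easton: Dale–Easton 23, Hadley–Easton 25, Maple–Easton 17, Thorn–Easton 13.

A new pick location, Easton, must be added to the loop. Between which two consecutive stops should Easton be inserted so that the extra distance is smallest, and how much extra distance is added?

Insertion cost between consecutive stops i–j is d(i,Easton) + d(Easton,j) − d(i,j):
  between Dale and Hadley: 23 + 25 − 19 = 29
  between Hadley and Maple: 25 + 17 − 8 = 34
  between Maple and Thorn: 17 + 13 − 4 = 26
  between Thorn and Dale: 13 + 23 − 17 = 19
Cheapest insertion is between Thorn and Dale, adding 19.
New total = 48 + 19 = 67.

+19 min — insert Easton between Thorn and Dale.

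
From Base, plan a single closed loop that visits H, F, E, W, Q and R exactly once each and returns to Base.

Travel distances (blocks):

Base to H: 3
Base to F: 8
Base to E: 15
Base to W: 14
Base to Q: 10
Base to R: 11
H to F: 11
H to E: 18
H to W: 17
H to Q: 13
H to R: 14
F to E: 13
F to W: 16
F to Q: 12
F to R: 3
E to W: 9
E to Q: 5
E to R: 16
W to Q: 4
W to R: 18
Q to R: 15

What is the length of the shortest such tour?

Base-H-F-E-W-Q-R-Base: 3+11+13+9+4+15+11 = 66
Base-H-F-E-W-R-Q-Base: 3+11+13+9+18+15+10 = 79
Base-H-F-E-Q-W-R-Base: 3+11+13+5+4+18+11 = 65
Base-H-F-E-Q-R-W-Base: 3+11+13+5+15+18+14 = 79
Base-H-F-E-R-W-Q-Base: 3+11+13+16+18+4+10 = 75
Base-H-F-E-R-Q-W-Base: 3+11+13+16+15+4+14 = 76
Base-H-F-W-E-Q-R-Base: 3+11+16+9+5+15+11 = 70
Base-H-F-W-E-R-Q-Base: 3+11+16+9+16+15+10 = 80
… (352 more)
Base-H-F-R-E-W-Q-Base: 3+11+3+16+9+4+10 = 56  ← best
The minimum is 56.
One optimal route: Base → H → F → R → E → W → Q → Base (or its reverse).

Shortest round trip = 56 blocks.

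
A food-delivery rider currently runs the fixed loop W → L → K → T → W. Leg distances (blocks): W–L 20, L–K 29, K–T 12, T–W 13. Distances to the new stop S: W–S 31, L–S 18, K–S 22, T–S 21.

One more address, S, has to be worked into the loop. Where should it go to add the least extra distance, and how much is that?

Insertion cost between consecutive stops i–j is d(i,S) + d(S,j) − d(i,j):
  between W and L: 31 + 18 − 20 = 29
  between L and K: 18 + 22 − 29 = 11
  between K and T: 22 + 21 − 12 = 31
  between T and W: 21 + 31 − 13 = 39
Cheapest insertion is between L and K, adding 11.
New total = 74 + 11 = 85.

Adding 11 blocks by placing S on the L–K leg.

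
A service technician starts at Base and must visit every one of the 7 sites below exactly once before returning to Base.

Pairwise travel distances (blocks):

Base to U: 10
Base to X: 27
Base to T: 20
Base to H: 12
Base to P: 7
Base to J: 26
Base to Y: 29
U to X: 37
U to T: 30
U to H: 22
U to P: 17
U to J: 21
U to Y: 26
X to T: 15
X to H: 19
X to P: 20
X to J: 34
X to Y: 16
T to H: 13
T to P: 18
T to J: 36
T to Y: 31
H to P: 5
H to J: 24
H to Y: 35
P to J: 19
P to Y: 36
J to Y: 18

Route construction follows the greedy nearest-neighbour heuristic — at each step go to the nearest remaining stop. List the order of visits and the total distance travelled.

From Base: distances to unvisited — P=7, U=10, H=12, T=20, J=26, X=27, Y=29. Nearest is P (7).
From P: distances to unvisited — H=5, U=17, T=18, J=19, X=20, Y=36. Nearest is H (5).
From H: distances to unvisited — T=13, X=19, U=22, J=24, Y=35. Nearest is T (13).
From T: distances to unvisited — X=15, U=30, Y=31, J=36. Nearest is X (15).
From X: distances to unvisited — Y=16, J=34, U=37. Nearest is Y (16).
From Y: distances to unvisited — J=18, U=26. Nearest is J (18).
From J: distances to unvisited — U=21. Nearest is U (21).
Return U→Base: 10.
Total = 7 + 5 + 13 + 15 + 16 + 18 + 21 + 10 = 105.

Nearest-neighbour total = 105 blocks; route Base → P → H → T → X → Y → J → U → Base.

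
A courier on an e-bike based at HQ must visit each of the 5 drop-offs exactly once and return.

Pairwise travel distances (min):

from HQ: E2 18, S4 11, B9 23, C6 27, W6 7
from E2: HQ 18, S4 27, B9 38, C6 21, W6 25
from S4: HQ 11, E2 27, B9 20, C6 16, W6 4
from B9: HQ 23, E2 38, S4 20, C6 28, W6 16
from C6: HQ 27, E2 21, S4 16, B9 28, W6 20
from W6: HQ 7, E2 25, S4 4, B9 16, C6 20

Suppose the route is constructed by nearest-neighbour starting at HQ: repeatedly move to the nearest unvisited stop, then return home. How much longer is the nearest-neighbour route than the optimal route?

From HQ: W6=7, S4=11, E2=18, B9=23, C6=27 → choose W6 (7).
From W6: S4=4, B9=16, C6=20, E2=25 → choose S4 (4).
From S4: C6=16, B9=20, E2=27 → choose C6 (16).
From C6: E2=21, B9=28 → choose E2 (21).
From E2: B9=38 → choose B9 (38).
NN route HQ → W6 → S4 → C6 → E2 → B9 → HQ costs 109.
Optimal: HQ → E2 → C6 → S4 → B9 → W6 → HQ costs 98 (by enumerating all 60 distinct tours).
Excess = 109 − 98 = 11.

11 min longer than the optimal tour.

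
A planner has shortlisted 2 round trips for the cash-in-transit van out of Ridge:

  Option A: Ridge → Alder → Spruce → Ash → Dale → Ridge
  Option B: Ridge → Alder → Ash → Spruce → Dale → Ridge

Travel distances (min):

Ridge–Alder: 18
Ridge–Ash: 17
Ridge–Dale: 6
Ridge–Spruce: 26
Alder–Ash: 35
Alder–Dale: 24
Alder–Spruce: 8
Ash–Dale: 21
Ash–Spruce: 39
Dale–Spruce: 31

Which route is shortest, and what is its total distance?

Option A: 18 + 8 + 39 + 21 + 6 = 92
Option B: 18 + 35 + 39 + 31 + 6 = 129

92 min — Option A is the shortest.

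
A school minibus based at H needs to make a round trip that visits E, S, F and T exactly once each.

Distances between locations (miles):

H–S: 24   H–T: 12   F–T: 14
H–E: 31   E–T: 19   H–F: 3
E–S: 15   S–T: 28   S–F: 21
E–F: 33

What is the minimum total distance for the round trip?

There are 12 distinct closed tours to check (reversals are equivalent).
H → E → S → F → T → H: 31+15+21+14+12 = 93
H → E → S → T → F → H: 31+15+28+14+3 = 91
H → E → F → S → T → H: 31+33+21+28+12 = 125
H → E → F → T → S → H: 31+33+14+28+24 = 130
H → E → T → S → F → H: 31+19+28+21+3 = 102
H → E → T → F → S → H: 31+19+14+21+24 = 109
H → S → E → F → T → H: 24+15+33+14+12 = 98
H → S → E → T → F → H: 24+15+19+14+3 = 75
H → S → F → E → T → H: 24+21+33+19+12 = 109
H → S → T → E → F → H: 24+28+19+33+3 = 107
H → F → E → S → T → H: 3+33+15+28+12 = 91
H → F → S → E → T → H: 3+21+15+19+12 = 70
The minimum is 70.
One optimal route: H → F → S → E → T → H (or its reverse).

Minimum total distance: 70 miles.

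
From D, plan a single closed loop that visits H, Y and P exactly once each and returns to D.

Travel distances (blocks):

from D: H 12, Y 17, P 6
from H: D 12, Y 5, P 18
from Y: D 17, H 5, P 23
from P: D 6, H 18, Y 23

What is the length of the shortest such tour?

There are 3 distinct closed tours to check (reversals are equivalent).
D→H→Y→P→D: 12+5+23+6 = 46
D→H→P→Y→D: 12+18+23+17 = 70
D→Y→H→P→D: 17+5+18+6 = 46
The minimum is 46.
One optimal route: D → H → Y → P → D (or its reverse).

46 blocks — the shortest possible round trip.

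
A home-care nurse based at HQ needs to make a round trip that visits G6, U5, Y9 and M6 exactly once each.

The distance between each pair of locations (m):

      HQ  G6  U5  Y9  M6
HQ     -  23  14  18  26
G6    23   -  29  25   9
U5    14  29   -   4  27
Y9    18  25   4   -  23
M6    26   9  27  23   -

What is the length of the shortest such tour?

HQ→G6→U5→Y9→M6→HQ: 23+29+4+23+26 = 105
HQ→G6→U5→M6→Y9→HQ: 23+29+27+23+18 = 120
HQ→G6→Y9→U5→M6→HQ: 23+25+4+27+26 = 105
HQ→G6→Y9→M6→U5→HQ: 23+25+23+27+14 = 112
HQ→G6→M6→U5→Y9→HQ: 23+9+27+4+18 = 81
HQ→G6→M6→Y9→U5→HQ: 23+9+23+4+14 = 73
HQ→U5→G6→Y9→M6→HQ: 14+29+25+23+26 = 117
HQ→U5→G6→M6→Y9→HQ: 14+29+9+23+18 = 93
HQ→U5→Y9→G6→M6→HQ: 14+4+25+9+26 = 78
HQ→U5→M6→G6→Y9→HQ: 14+27+9+25+18 = 93
HQ→Y9→G6→U5→M6→HQ: 18+25+29+27+26 = 125
HQ→Y9→U5→G6→M6→HQ: 18+4+29+9+26 = 86
The minimum is 73.
One optimal route: HQ → G6 → M6 → Y9 → U5 → HQ (or its reverse).

Shortest round trip = 73 m.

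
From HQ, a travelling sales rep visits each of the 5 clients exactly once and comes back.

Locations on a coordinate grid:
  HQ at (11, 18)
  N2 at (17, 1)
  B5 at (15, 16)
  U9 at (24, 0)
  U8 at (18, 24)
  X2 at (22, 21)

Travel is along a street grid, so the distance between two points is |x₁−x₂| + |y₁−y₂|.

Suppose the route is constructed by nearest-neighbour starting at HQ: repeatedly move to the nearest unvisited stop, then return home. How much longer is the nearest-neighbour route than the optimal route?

HQ: B5=6, U8=13, X2=14, N2=23, U9=31 ⇒ B5
B5: U8=11, X2=12, N2=17, U9=25 ⇒ U8
U8: X2=7, N2=24, U9=30 ⇒ X2
X2: U9=23, N2=25 ⇒ U9
U9: N2=8 ⇒ N2
NN route HQ → B5 → U8 → X2 → U9 → N2 → HQ costs 78.
Optimal: HQ → B5 → N2 → U9 → X2 → U8 → HQ costs 74 (by enumerating all 60 distinct tours).
Excess = 78 − 74 = 4.

4 longer than the optimal tour.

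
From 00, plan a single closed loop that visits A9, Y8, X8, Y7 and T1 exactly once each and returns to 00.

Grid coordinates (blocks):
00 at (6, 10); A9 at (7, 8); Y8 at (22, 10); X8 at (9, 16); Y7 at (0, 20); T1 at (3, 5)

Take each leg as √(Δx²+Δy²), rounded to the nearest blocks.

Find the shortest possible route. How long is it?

Minimum total distance: 62 blocks.

There are 60 distinct closed tours to check (reversals are equivalent).
00-A9-Y8-X8-Y7-T1-00: 2+15+14+10+15+6 = 62
00-A9-Y8-X8-T1-Y7-00: 2+15+14+13+15+12 = 71
00-A9-Y8-Y7-X8-T1-00: 2+15+24+10+13+6 = 70
00-A9-Y8-Y7-T1-X8-00: 2+15+24+15+13+7 = 76
00-A9-Y8-T1-X8-Y7-00: 2+15+20+13+10+12 = 72
00-A9-Y8-T1-Y7-X8-00: 2+15+20+15+10+7 = 69
00-A9-X8-Y8-Y7-T1-00: 2+8+14+24+15+6 = 69
00-A9-X8-Y8-T1-Y7-00: 2+8+14+20+15+12 = 71
00-A9-X8-Y7-Y8-T1-00: 2+8+10+24+20+6 = 70
00-A9-X8-Y7-T1-Y8-00: 2+8+10+15+20+16 = 71
00-A9-X8-T1-Y8-Y7-00: 2+8+13+20+24+12 = 79
00-A9-X8-T1-Y7-Y8-00: 2+8+13+15+24+16 = 78
00-A9-Y7-Y8-X8-T1-00: 2+14+24+14+13+6 = 73
00-A9-Y7-Y8-T1-X8-00: 2+14+24+20+13+7 = 80
… (46 more)
The minimum is 62.
One optimal route: 00 → A9 → Y8 → X8 → Y7 → T1 → 00 (or its reverse).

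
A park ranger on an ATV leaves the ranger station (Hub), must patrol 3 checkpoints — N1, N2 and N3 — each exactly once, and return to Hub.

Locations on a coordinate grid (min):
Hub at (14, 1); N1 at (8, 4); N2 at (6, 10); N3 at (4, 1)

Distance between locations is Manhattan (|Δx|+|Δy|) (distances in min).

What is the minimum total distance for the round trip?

Shortest round trip = 38 min.

There are 3 distinct closed tours to check (reversals are equivalent).
Hub → N1 → N2 → N3 → Hub: 9+8+11+10 = 38
Hub → N1 → N3 → N2 → Hub: 9+7+11+17 = 44
Hub → N2 → N1 → N3 → Hub: 17+8+7+10 = 42
The minimum is 38.
One optimal route: Hub → N1 → N2 → N3 → Hub (or its reverse).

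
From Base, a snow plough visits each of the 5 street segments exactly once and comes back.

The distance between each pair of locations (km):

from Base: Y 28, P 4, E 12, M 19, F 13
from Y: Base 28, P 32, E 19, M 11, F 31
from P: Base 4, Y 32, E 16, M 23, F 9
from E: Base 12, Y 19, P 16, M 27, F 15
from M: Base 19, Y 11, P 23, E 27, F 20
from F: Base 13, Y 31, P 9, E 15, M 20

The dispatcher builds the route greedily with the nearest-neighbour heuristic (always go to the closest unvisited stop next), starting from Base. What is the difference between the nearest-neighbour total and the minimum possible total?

The nearest-neighbour route is 2 km longer than optimal.

Base: P=4, E=12, F=13, M=19, Y=28 ⇒ P
P: F=9, E=16, M=23, Y=32 ⇒ F
F: E=15, M=20, Y=31 ⇒ E
E: Y=19, M=27 ⇒ Y
Y: M=11 ⇒ M
NN route Base → P → F → E → Y → M → Base costs 77.
Optimal: Base → P → F → M → Y → E → Base costs 75 (by enumerating all 60 distinct tours).
Excess = 77 − 75 = 2.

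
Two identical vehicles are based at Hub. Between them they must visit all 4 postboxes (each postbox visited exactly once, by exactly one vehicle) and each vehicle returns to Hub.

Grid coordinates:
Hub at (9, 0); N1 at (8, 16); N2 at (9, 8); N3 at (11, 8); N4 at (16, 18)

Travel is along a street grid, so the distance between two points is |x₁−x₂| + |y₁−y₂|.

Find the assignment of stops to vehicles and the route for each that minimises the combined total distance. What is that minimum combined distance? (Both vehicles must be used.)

68 — the smallest possible combined total.

Check every non-empty split of the stops between the two vehicles; for each half take its own optimal tour:
  {N1} + {N2, N3, N4}: 34 + 50 = 84
  {N2} + {N1, N3, N4}: 16 + 52 = 68
  {N1, N2} + {N3, N4}: 34 + 50 = 84
  {N3} + {N1, N2, N4}: 20 + 52 = 72
  {N1, N3} + {N2, N4}: 38 + 50 = 88
  {N2, N3} + {N1, N4}: 20 + 52 = 72
  … (7 splits in total)
Best: vehicle 1 Hub → N2 → Hub = 16; vehicle 2 Hub → N1 → N4 → N3 → Hub = 52; combined 68.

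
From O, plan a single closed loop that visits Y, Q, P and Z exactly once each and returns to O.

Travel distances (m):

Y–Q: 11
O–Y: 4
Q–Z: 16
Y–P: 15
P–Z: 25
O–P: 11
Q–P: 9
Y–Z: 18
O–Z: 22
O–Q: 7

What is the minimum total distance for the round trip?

Minimum total distance: 58 m.

O→Y→Q→P→Z→O: 4+11+9+25+22 = 71
O→Y→Q→Z→P→O: 4+11+16+25+11 = 67
O→Y→P→Q→Z→O: 4+15+9+16+22 = 66
O→Y→P→Z→Q→O: 4+15+25+16+7 = 67
O→Y→Z→Q→P→O: 4+18+16+9+11 = 58
O→Y→Z→P→Q→O: 4+18+25+9+7 = 63
O→Q→Y→P→Z→O: 7+11+15+25+22 = 80
O→Q→Y→Z→P→O: 7+11+18+25+11 = 72
O→Q→P→Y→Z→O: 7+9+15+18+22 = 71
O→Q→Z→Y→P→O: 7+16+18+15+11 = 67
O→P→Y→Q→Z→O: 11+15+11+16+22 = 75
O→P→Q→Y→Z→O: 11+9+11+18+22 = 71
The minimum is 58.
One optimal route: O → Y → Z → Q → P → O (or its reverse).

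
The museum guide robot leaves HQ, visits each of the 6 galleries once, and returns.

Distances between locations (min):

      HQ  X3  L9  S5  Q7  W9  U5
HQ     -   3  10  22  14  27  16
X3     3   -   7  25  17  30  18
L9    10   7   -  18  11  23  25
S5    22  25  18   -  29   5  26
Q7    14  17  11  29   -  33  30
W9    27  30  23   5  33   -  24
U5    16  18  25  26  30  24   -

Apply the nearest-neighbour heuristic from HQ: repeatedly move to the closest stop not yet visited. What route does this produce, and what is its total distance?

At HQ the remaining stops are X3 3, L9 10, Q7 14, U5 16, S5 22, W9 27; go to X3.
At X3 the remaining stops are L9 7, Q7 17, U5 18, S5 25, W9 30; go to L9.
At L9 the remaining stops are Q7 11, S5 18, W9 23, U5 25; go to Q7.
At Q7 the remaining stops are S5 29, U5 30, W9 33; go to S5.
At S5 the remaining stops are W9 5, U5 26; go to W9.
At W9 the remaining stops are U5 24; go to U5.
Return U5→HQ: 16.
Total = 3 + 7 + 11 + 29 + 5 + 24 + 16 = 95.

95 min along HQ → X3 → L9 → Q7 → S5 → W9 → U5 → HQ.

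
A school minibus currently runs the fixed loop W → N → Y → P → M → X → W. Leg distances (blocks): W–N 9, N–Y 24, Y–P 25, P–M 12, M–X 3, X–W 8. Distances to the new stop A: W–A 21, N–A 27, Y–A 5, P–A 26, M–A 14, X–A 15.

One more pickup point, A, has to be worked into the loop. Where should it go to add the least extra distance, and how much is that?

Insertion cost between consecutive stops i–j is d(i,A) + d(A,j) − d(i,j):
  between W and N: 21 + 27 − 9 = 39
  between N and Y: 27 + 5 − 24 = 8
  between Y and P: 5 + 26 − 25 = 6
  between P and M: 26 + 14 − 12 = 28
  between M and X: 14 + 15 − 3 = 26
  between X and W: 15 + 21 − 8 = 28
Cheapest insertion is between Y and P, adding 6.
New total = 81 + 6 = 87.

Minimum extra distance: 6 blocks, inserting A between Y and P.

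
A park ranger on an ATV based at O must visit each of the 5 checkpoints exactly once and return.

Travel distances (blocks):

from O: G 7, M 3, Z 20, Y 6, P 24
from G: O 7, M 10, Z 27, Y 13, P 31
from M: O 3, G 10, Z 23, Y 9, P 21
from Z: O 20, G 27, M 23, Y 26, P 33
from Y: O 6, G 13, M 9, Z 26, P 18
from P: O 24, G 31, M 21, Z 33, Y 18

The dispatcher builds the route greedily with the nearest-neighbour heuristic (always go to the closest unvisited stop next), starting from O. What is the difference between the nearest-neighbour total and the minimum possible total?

The nearest-neighbour route is 12 blocks longer than optimal.

O: M=3, Y=6, G=7, Z=20, P=24 ⇒ M
M: Y=9, G=10, P=21, Z=23 ⇒ Y
Y: G=13, P=18, Z=26 ⇒ G
G: Z=27, P=31 ⇒ Z
Z: P=33 ⇒ P
NN route O → M → Y → G → Z → P → O costs 109.
Optimal: O → G → M → Z → P → Y → O costs 97 (by enumerating all 60 distinct tours).
Excess = 109 − 97 = 12.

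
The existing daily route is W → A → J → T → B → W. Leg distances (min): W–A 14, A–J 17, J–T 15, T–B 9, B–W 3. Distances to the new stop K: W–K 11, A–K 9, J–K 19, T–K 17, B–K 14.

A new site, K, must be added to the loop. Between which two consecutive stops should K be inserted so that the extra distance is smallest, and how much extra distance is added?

Adding 6 min by placing K on the W–A leg.

Insertion cost between consecutive stops i–j is d(i,K) + d(K,j) − d(i,j):
  between W and A: 11 + 9 − 14 = 6
  between A and J: 9 + 19 − 17 = 11
  between J and T: 19 + 17 − 15 = 21
  between T and B: 17 + 14 − 9 = 22
  between B and W: 14 + 11 − 3 = 22
Cheapest insertion is between W and A, adding 6.
New total = 58 + 6 = 64.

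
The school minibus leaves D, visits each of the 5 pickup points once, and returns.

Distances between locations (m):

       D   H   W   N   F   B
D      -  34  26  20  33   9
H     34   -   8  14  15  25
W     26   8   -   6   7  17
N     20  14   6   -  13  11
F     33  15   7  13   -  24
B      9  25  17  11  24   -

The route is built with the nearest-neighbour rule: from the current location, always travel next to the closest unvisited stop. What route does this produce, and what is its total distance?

Total distance 82 m via the nearest-neighbour route D → B → N → W → F → H → D.

At D the remaining stops are B 9, N 20, W 26, F 33, H 34; go to B.
At B the remaining stops are N 11, W 17, F 24, H 25; go to N.
At N the remaining stops are W 6, F 13, H 14; go to W.
At W the remaining stops are F 7, H 8; go to F.
At F the remaining stops are H 15; go to H.
Return H→D: 34.
Total = 9 + 11 + 6 + 7 + 15 + 34 = 82.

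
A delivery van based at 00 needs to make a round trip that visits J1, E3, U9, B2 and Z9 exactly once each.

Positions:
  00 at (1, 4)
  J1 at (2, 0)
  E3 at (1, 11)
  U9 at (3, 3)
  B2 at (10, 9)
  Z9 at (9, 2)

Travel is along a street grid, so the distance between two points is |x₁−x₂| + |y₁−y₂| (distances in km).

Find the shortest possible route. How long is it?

With 5 stops there are 5!/2 = 60 distinct round trips (a route and its reverse cost the same).
00→J1→E3→U9→B2→Z9→00: 5+12+10+13+8+10 = 58
00→J1→E3→U9→Z9→B2→00: 5+12+10+7+8+14 = 56
00→J1→E3→B2→U9→Z9→00: 5+12+11+13+7+10 = 58
00→J1→E3→B2→Z9→U9→00: 5+12+11+8+7+3 = 46
00→J1→E3→Z9→U9→B2→00: 5+12+17+7+13+14 = 68
00→J1→E3→Z9→B2→U9→00: 5+12+17+8+13+3 = 58
00→J1→U9→E3→B2→Z9→00: 5+4+10+11+8+10 = 48
00→J1→U9→E3→Z9→B2→00: 5+4+10+17+8+14 = 58
00→J1→U9→B2→E3→Z9→00: 5+4+13+11+17+10 = 60
00→J1→U9→B2→Z9→E3→00: 5+4+13+8+17+7 = 54
00→J1→U9→Z9→E3→B2→00: 5+4+7+17+11+14 = 58
00→J1→U9→Z9→B2→E3→00: 5+4+7+8+11+7 = 42
00→J1→B2→E3→U9→Z9→00: 5+17+11+10+7+10 = 60
00→J1→B2→E3→Z9→U9→00: 5+17+11+17+7+3 = 60
… (46 more)
The minimum is 42.
One optimal route: 00 → J1 → U9 → Z9 → B2 → E3 → 00 (or its reverse).

Minimum total distance: 42 km.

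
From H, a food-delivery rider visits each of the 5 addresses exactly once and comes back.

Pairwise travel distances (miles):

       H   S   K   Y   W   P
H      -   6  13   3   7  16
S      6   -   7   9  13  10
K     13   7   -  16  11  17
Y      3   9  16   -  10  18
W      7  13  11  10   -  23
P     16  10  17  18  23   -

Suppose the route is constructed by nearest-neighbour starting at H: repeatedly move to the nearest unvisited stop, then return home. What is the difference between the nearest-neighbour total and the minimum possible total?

From H: Y=3, S=6, W=7, K=13, P=16 → choose Y (3).
From Y: S=9, W=10, K=16, P=18 → choose S (9).
From S: K=7, P=10, W=13 → choose K (7).
From K: W=11, P=17 → choose W (11).
From W: P=23 → choose P (23).
NN route H → Y → S → K → W → P → H costs 69.
Optimal: H → Y → P → S → K → W → H costs 56 (by enumerating all 60 distinct tours).
Excess = 69 − 56 = 13.

13 miles longer than the optimal tour.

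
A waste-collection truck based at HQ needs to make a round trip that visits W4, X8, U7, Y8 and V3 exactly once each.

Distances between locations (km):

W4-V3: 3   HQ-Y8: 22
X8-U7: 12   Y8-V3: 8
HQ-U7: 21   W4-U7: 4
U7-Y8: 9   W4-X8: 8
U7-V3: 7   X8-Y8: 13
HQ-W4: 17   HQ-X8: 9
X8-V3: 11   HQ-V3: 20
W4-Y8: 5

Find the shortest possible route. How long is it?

Shortest round trip = 58 km.

HQ-W4-X8-U7-Y8-V3-HQ: 17+8+12+9+8+20 = 74
HQ-W4-X8-U7-V3-Y8-HQ: 17+8+12+7+8+22 = 74
HQ-W4-X8-Y8-U7-V3-HQ: 17+8+13+9+7+20 = 74
HQ-W4-X8-Y8-V3-U7-HQ: 17+8+13+8+7+21 = 74
HQ-W4-X8-V3-U7-Y8-HQ: 17+8+11+7+9+22 = 74
HQ-W4-X8-V3-Y8-U7-HQ: 17+8+11+8+9+21 = 74
HQ-W4-U7-X8-Y8-V3-HQ: 17+4+12+13+8+20 = 74
HQ-W4-U7-X8-V3-Y8-HQ: 17+4+12+11+8+22 = 74
HQ-W4-U7-Y8-X8-V3-HQ: 17+4+9+13+11+20 = 74
HQ-W4-U7-Y8-V3-X8-HQ: 17+4+9+8+11+9 = 58
HQ-W4-U7-V3-X8-Y8-HQ: 17+4+7+11+13+22 = 74
HQ-W4-U7-V3-Y8-X8-HQ: 17+4+7+8+13+9 = 58
HQ-W4-Y8-X8-U7-V3-HQ: 17+5+13+12+7+20 = 74
HQ-W4-Y8-X8-V3-U7-HQ: 17+5+13+11+7+21 = 74
… (46 more)
The minimum is 58.
One optimal route: HQ → W4 → U7 → Y8 → V3 → X8 → HQ (or its reverse).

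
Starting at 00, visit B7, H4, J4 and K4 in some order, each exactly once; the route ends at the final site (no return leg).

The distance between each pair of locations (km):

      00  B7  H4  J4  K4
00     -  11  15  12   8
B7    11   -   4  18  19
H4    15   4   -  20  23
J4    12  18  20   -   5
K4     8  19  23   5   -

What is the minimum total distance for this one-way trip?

There are 4! = 24 possible orderings.
00 → B7 → H4 → J4 → K4: 11+4+20+5 = 40
00 → B7 → H4 → K4 → J4: 11+4+23+5 = 43
00 → B7 → J4 → H4 → K4: 11+18+20+23 = 72
00 → B7 → J4 → K4 → H4: 11+18+5+23 = 57
00 → B7 → K4 → H4 → J4: 11+19+23+20 = 73
00 → B7 → K4 → J4 → H4: 11+19+5+20 = 55
00 → H4 → B7 → J4 → K4: 15+4+18+5 = 42
00 → H4 → B7 → K4 → J4: 15+4+19+5 = 43
00 → H4 → J4 → B7 → K4: 15+20+18+19 = 72
00 → H4 → J4 → K4 → B7: 15+20+5+19 = 59
00 → H4 → K4 → B7 → J4: 15+23+19+18 = 75
00 → H4 → K4 → J4 → B7: 15+23+5+18 = 61
00 → J4 → B7 → H4 → K4: 12+18+4+23 = 57
00 → J4 → B7 → K4 → H4: 12+18+19+23 = 72
… (10 more)
00 → K4 → J4 → B7 → H4: 8+5+18+4 = 35  ← best
The minimum is 35.
One shortest path: 00 → K4 → J4 → B7 → H4.

Minimum one-way distance = 35 km.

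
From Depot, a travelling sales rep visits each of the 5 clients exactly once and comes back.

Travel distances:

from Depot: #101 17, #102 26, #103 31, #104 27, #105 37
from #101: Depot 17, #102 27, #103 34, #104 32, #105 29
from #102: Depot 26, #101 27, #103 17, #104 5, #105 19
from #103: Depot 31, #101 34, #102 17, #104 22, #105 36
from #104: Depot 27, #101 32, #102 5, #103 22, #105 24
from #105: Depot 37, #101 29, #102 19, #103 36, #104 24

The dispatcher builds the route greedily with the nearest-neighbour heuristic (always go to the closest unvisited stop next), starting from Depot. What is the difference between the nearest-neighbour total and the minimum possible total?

The nearest-neighbour route is 21 longer than optimal.

From Depot: #101=17, #102=26, #104=27, #103=31, #105=37 → choose #101 (17).
From #101: #102=27, #105=29, #104=32, #103=34 → choose #102 (27).
From #102: #104=5, #103=17, #105=19 → choose #104 (5).
From #104: #103=22, #105=24 → choose #103 (22).
From #103: #105=36 → choose #105 (36).
NN route Depot → #101 → #102 → #104 → #103 → #105 → Depot costs 144.
Optimal: Depot → #101 → #105 → #102 → #104 → #103 → Depot costs 123 (by enumerating all 60 distinct tours).
Excess = 144 − 123 = 21.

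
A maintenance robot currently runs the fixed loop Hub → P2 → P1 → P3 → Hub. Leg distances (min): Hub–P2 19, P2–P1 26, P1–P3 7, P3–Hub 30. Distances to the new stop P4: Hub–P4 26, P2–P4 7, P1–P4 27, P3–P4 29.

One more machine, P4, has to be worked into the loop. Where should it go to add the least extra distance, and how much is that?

Insertion cost between consecutive stops i–j is d(i,P4) + d(P4,j) − d(i,j):
  between Hub and P2: 26 + 7 − 19 = 14
  between P2 and P1: 7 + 27 − 26 = 8
  between P1 and P3: 27 + 29 − 7 = 49
  between P3 and Hub: 29 + 26 − 30 = 25
Cheapest insertion is between P2 and P1, adding 8.
New total = 82 + 8 = 90.

Minimum extra distance: 8 min, inserting P4 between P2 and P1.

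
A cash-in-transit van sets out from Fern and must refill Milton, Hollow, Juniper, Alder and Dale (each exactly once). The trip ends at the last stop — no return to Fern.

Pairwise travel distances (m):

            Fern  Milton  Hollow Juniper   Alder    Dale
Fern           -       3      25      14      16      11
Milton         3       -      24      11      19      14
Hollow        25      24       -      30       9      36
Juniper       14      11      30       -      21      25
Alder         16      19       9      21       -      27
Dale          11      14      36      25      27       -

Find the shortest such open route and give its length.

There are 5! = 120 possible orderings.
Fern → Milton → Hollow → Juniper → Alder → Dale: 3+24+30+21+27 = 105
Fern → Milton → Hollow → Juniper → Dale → Alder: 3+24+30+25+27 = 109
Fern → Milton → Hollow → Alder → Juniper → Dale: 3+24+9+21+25 = 82
Fern → Milton → Hollow → Alder → Dale → Juniper: 3+24+9+27+25 = 88
Fern → Milton → Hollow → Dale → Juniper → Alder: 3+24+36+25+21 = 109
Fern → Milton → Hollow → Dale → Alder → Juniper: 3+24+36+27+21 = 111
Fern → Milton → Juniper → Hollow → Alder → Dale: 3+11+30+9+27 = 80
Fern → Milton → Juniper → Hollow → Dale → Alder: 3+11+30+36+27 = 107
Fern → Milton → Juniper → Alder → Hollow → Dale: 3+11+21+9+36 = 80
Fern → Milton → Juniper → Alder → Dale → Hollow: 3+11+21+27+36 = 98
Fern → Milton → Juniper → Dale → Hollow → Alder: 3+11+25+36+9 = 84
Fern → Milton → Juniper → Dale → Alder → Hollow: 3+11+25+27+9 = 75
Fern → Milton → Alder → Hollow → Juniper → Dale: 3+19+9+30+25 = 86
Fern → Milton → Alder → Hollow → Dale → Juniper: 3+19+9+36+25 = 92
… (106 more)
Fern → Dale → Milton → Juniper → Alder → Hollow: 11+14+11+21+9 = 66  ← best
The minimum is 66.
One shortest path: Fern → Dale → Milton → Juniper → Alder → Hollow.

66 m — the minimum one-way total.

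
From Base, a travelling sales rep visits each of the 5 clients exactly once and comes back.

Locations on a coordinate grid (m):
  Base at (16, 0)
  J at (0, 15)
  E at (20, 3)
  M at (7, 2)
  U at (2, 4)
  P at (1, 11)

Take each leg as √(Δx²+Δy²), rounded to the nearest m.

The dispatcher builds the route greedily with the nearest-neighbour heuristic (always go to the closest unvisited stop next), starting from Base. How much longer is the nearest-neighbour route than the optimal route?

3 m longer than the optimal tour.

From Base: E=5, M=9, U=15, P=19, J=22 → choose E (5).
From E: M=13, U=18, P=21, J=23 → choose M (13).
From M: U=5, P=11, J=15 → choose U (5).
From U: P=7, J=11 → choose P (7).
From P: J=4 → choose J (4).
NN route Base → E → M → U → P → J → Base costs 56.
Optimal: Base → E → J → P → U → M → Base costs 53 (by enumerating all 60 distinct tours).
Excess = 56 − 53 = 3.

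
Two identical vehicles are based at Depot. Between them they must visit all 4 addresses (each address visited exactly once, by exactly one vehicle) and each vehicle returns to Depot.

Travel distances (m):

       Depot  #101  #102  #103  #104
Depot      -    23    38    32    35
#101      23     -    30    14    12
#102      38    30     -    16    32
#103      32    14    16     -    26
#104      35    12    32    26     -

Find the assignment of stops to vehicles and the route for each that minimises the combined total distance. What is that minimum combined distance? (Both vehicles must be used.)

Try each way of splitting the stops between the two vehicles (each non-empty) and, for each split, find the best tour for each vehicle:
  {#101} + {#102, #103, #104}: 46 + 115 = 161
  {#102} + {#101, #103, #104}: 76 + 93 = 169
  {#101, #102} + {#103, #104}: 91 + 93 = 184
  {#103} + {#101, #102, #104}: 64 + 105 = 169
  {#101, #103} + {#102, #104}: 69 + 105 = 174
  {#102, #103} + {#101, #104}: 86 + 70 = 156
  … (7 splits in total)
Best: vehicle 1 Depot → #102 → #103 → Depot = 86; vehicle 2 Depot → #101 → #104 → Depot = 70; combined 156.

156 m — the smallest possible combined total.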